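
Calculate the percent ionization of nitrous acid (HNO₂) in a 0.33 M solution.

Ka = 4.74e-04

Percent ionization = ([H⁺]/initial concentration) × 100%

Using Ka equilibrium: x² + Ka×x - Ka×C = 0. Solving: [H⁺] = 1.2272e-02. Percent = (1.2272e-02/0.33) × 100

Percent ionization = 3.72%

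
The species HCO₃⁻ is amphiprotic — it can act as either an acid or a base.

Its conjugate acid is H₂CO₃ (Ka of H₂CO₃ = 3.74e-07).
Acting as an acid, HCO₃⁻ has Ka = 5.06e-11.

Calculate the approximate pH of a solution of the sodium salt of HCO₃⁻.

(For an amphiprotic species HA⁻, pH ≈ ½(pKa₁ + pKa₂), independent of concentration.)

pKa₁ = -log(3.74e-07) = 6.43; pKa₂ = -log(5.06e-11) = 10.30. For an amphiprotic species, pH ≈ ½(pKa₁ + pKa₂) = ½(6.43 + 10.30) = 8.36.

pH = 8.36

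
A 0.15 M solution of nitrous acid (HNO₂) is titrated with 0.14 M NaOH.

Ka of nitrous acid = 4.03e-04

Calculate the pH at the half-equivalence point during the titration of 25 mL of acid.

At half-equivalence [HA] = [A⁻], so Henderson-Hasselbalch gives pH = pKa = -log(4.03e-04) = 3.39.

pH = pKa = 3.39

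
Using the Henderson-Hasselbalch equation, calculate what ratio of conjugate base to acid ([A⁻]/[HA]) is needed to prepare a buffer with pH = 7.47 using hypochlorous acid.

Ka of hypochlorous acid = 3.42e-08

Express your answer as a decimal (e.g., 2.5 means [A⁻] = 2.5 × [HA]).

pKa = -log(3.42e-08) = 7.4660. pH = pKa + log([A⁻]/[HA]), so log([A⁻]/[HA]) = pH − pKa = 7.47 − 7.4660 = 0.0040. [A⁻]/[HA] = 10^(0.0040) = 1.01

[A⁻]/[HA] = 1.01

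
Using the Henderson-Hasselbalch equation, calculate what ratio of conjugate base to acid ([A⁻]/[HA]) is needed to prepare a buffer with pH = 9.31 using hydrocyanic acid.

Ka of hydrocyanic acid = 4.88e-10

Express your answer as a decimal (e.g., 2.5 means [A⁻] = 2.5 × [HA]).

pKa = -log(4.88e-10) = 9.3116. pH = pKa + log([A⁻]/[HA]), so log([A⁻]/[HA]) = pH − pKa = 9.31 − 9.3116 = -0.0016. [A⁻]/[HA] = 10^(-0.0016) = 0.996

[A⁻]/[HA] = 0.996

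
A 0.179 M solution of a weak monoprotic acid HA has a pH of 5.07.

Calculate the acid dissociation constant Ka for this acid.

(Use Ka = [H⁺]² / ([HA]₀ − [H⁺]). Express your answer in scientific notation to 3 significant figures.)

[H⁺] = 10^(−pH) = 10^(−5.07) = 8.511e-06 M. For HA ⇌ H⁺ + A⁻, Ka = [H⁺][A⁻]/[HA] = [H⁺]² / ([HA]₀ − [H⁺]) = (8.511e-06)² / (0.179 − 8.511e-06) = 4.05e-10.

K_a = 4.05e-10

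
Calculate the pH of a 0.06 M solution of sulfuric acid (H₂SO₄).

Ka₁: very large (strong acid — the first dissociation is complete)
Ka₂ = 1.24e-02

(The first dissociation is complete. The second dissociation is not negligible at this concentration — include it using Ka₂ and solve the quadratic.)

First dissociation is complete: [H⁺]₀ = [HSO₄⁻]₀ = C = 0.06 M. Second dissociation HSO₄⁻ ⇌ H⁺ + SO₄²⁻: let x = [SO₄²⁻]. Ka₂ = (C + x)·x / (C − x) = 1.24e-02 → x² + (C + Ka₂)·x − Ka₂·C = 0 → x² + 0.07240·x − 7.440e-04 = 0. x = (−0.07240 + √(0.07240² + 4 × 7.440e-04)) / 2 = 9.1259e-03 M. [H⁺] = C + x = 0.06 + 9.1259e-03 = 6.9126e-02 M. pH = -log(6.9126e-02) = 1.16.

pH = 1.16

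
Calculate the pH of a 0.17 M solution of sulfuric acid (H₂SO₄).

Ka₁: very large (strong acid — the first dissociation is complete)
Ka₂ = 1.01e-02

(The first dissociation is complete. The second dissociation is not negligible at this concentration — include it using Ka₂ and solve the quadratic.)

First dissociation is complete: [H⁺]₀ = [HSO₄⁻]₀ = C = 0.17 M. Second dissociation HSO₄⁻ ⇌ H⁺ + SO₄²⁻: let x = [SO₄²⁻]. Ka₂ = (C + x)·x / (C − x) = 1.01e-02 → x² + (C + Ka₂)·x − Ka₂·C = 0 → x² + 0.18010·x − 1.717e-03 = 0. x = (−0.18010 + √(0.18010² + 4 × 1.717e-03)) / 2 = 9.0762e-03 M. [H⁺] = C + x = 0.17 + 9.0762e-03 = 1.7908e-01 M. pH = -log(1.7908e-01) = 0.75.

pH = 0.75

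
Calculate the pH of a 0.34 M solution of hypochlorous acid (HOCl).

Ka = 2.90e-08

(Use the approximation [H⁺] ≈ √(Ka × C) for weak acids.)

[H⁺] = √(Ka × C) = √(2.90e-08 × 0.34) = 9.9298e-05. pH = -log(9.9298e-05)

pH = 4.00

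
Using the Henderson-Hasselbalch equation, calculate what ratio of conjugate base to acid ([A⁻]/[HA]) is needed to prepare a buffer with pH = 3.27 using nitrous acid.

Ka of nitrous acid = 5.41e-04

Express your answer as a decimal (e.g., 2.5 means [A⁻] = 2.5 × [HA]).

pKa = -log(5.41e-04) = 3.2668. pH = pKa + log([A⁻]/[HA]), so log([A⁻]/[HA]) = pH − pKa = 3.27 − 3.2668 = 0.0032. [A⁻]/[HA] = 10^(0.0032) = 1.01

[A⁻]/[HA] = 1.01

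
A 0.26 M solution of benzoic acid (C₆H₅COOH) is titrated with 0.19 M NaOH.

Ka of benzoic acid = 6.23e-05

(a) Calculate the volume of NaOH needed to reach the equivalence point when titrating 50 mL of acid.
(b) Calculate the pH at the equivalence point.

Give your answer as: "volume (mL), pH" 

moles acid = 0.26 × 50/1000 = 0.013 mol; V_base = moles/0.19 × 1000 = 68.4 mL. At equivalence only the conjugate base is present: [A⁻] = 0.013/0.118 = 1.0978e-01 M. Kb = Kw/Ka = 1.61e-10; [OH⁻] = √(Kb × [A⁻]) = 4.1977e-06; pOH = 5.38; pH = 14 - pOH = 8.62.

V = 68.4 mL, pH = 8.62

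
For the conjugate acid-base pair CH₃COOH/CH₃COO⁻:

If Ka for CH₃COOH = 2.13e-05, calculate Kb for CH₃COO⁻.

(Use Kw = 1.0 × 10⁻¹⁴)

For a conjugate pair Ka × Kb = Kw, so Kb = Kw/Ka = 1.0 × 10⁻¹⁴ / 2.13e-05 = 4.69e-10.

K_b = 4.69e-10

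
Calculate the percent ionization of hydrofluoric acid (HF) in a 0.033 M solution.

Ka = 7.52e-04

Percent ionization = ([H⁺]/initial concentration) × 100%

Using Ka equilibrium: x² + Ka×x - Ka×C = 0. Solving: [H⁺] = 4.6197e-03. Percent = (4.6197e-03/0.033) × 100

Percent ionization = 14%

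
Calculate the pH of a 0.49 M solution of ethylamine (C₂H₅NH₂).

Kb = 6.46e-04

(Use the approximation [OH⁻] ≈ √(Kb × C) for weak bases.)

[OH⁻] = √(Kb × C) = √(6.46e-04 × 0.49) = 1.7792e-02. pOH = 1.75, pH = 14 - pOH

pH = 12.25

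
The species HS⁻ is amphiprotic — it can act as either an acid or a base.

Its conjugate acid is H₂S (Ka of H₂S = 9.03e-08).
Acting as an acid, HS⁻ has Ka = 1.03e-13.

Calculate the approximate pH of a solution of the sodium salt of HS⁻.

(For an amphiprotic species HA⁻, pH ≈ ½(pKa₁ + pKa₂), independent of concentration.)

pKa₁ = -log(9.03e-08) = 7.04; pKa₂ = -log(1.03e-13) = 12.99. For an amphiprotic species, pH ≈ ½(pKa₁ + pKa₂) = ½(7.04 + 12.99) = 10.02.

pH = 10.02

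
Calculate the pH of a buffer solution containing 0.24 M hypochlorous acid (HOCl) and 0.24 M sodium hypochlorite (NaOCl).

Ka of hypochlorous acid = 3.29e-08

pKa = -log(3.29e-08) = 7.48. pH = pKa + log([A⁻]/[HA]) = 7.48 + log(0.24/0.24)

pH = 7.48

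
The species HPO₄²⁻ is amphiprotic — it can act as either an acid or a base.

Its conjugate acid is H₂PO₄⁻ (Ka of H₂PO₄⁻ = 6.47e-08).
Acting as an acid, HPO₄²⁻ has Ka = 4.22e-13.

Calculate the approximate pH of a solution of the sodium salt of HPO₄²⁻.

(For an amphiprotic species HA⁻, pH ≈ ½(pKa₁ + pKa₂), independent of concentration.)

pKa₁ = -log(6.47e-08) = 7.19; pKa₂ = -log(4.22e-13) = 12.37. For an amphiprotic species, pH ≈ ½(pKa₁ + pKa₂) = ½(7.19 + 12.37) = 9.78.

pH = 9.78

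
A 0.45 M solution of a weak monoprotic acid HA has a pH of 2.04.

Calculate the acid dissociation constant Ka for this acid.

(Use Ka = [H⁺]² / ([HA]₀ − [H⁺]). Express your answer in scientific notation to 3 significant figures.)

[H⁺] = 10^(−pH) = 10^(−2.04) = 9.120e-03 M. For HA ⇌ H⁺ + A⁻, Ka = [H⁺][A⁻]/[HA] = [H⁺]² / ([HA]₀ − [H⁺]) = (9.120e-03)² / (0.45 − 9.120e-03) = 1.89e-04.

K_a = 1.89e-04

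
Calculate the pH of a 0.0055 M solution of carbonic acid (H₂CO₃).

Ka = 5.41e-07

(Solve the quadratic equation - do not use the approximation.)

x² + Ka×x - Ka×C = 0. Using quadratic formula: [H⁺] = 5.4278e-05

pH = 4.27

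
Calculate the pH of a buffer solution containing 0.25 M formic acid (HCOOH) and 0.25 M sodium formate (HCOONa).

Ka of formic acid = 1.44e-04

pKa = -log(1.44e-04) = 3.84. pH = pKa + log([A⁻]/[HA]) = 3.84 + log(0.25/0.25)

pH = 3.84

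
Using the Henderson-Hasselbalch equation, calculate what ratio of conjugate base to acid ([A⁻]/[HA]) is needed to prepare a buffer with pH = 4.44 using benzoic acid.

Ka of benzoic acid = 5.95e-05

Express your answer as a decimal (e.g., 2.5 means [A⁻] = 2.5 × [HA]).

pKa = -log(5.95e-05) = 4.2255. pH = pKa + log([A⁻]/[HA]), so log([A⁻]/[HA]) = pH − pKa = 4.44 − 4.2255 = 0.2145. [A⁻]/[HA] = 10^(0.2145) = 1.64

[A⁻]/[HA] = 1.64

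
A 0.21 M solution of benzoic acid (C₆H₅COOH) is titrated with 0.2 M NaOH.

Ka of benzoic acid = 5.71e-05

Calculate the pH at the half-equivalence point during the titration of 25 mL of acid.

At half-equivalence [HA] = [A⁻], so Henderson-Hasselbalch gives pH = pKa = -log(5.71e-05) = 4.24.

pH = pKa = 4.24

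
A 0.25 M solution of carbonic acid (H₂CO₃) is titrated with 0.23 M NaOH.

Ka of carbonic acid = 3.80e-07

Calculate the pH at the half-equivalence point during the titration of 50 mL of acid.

At half-equivalence [HA] = [A⁻], so Henderson-Hasselbalch gives pH = pKa = -log(3.80e-07) = 6.42.

pH = pKa = 6.42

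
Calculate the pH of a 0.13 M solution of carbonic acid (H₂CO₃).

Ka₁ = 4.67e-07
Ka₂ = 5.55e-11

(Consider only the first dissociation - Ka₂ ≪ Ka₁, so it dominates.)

First dissociation dominates. From Ka₁ = [H⁺][HA⁻]/[H₂A], x² + Ka₁·x − Ka₁·C = 0 with C = 0.13 M and Ka₁ = 4.67e-07. Solving: [H⁺] = (−Ka₁ + √(Ka₁² + 4·Ka₁·C)) / 2 = 2.4616e-04 M. pH = -log(2.4616e-04) = 3.61.

pH = 3.61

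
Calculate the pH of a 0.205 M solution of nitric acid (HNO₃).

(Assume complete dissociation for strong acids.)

[H⁺] = 0.205 M for strong acid. pH = -log[H⁺] = -log(0.205)

pH = 0.69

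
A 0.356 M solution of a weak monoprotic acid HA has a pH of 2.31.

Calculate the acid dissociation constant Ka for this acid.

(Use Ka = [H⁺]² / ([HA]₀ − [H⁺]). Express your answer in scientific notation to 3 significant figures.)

[H⁺] = 10^(−pH) = 10^(−2.31) = 4.898e-03 M. For HA ⇌ H⁺ + A⁻, Ka = [H⁺][A⁻]/[HA] = [H⁺]² / ([HA]₀ − [H⁺]) = (4.898e-03)² / (0.356 − 4.898e-03) = 6.83e-05.

K_a = 6.83e-05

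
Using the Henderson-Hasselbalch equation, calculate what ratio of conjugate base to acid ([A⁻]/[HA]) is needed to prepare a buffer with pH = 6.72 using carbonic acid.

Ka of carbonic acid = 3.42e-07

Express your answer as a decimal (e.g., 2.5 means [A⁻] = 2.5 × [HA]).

pKa = -log(3.42e-07) = 6.4660. pH = pKa + log([A⁻]/[HA]), so log([A⁻]/[HA]) = pH − pKa = 6.72 − 6.4660 = 0.2540. [A⁻]/[HA] = 10^(0.2540) = 1.79

[A⁻]/[HA] = 1.79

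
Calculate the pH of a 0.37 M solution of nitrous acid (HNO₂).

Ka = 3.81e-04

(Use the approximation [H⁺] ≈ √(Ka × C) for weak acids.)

[H⁺] = √(Ka × C) = √(3.81e-04 × 0.37) = 1.1873e-02. pH = -log(1.1873e-02)

pH = 1.93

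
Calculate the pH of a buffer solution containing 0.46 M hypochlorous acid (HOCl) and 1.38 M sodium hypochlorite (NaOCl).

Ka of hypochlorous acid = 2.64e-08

pKa = -log(2.64e-08) = 7.58. pH = pKa + log([A⁻]/[HA]) = 7.58 + log(1.38/0.46)

pH = 8.06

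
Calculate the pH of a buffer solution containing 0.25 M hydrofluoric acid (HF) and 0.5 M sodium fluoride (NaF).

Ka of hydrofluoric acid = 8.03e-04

pKa = -log(8.03e-04) = 3.10. pH = pKa + log([A⁻]/[HA]) = 3.10 + log(0.5/0.25)

pH = 3.40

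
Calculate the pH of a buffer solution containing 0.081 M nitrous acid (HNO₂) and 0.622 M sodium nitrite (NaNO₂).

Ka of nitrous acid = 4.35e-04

pKa = -log(4.35e-04) = 3.36. pH = pKa + log([A⁻]/[HA]) = 3.36 + log(0.622/0.081)

pH = 4.25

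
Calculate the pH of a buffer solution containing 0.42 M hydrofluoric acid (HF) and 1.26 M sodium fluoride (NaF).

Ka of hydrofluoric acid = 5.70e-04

pKa = -log(5.70e-04) = 3.24. pH = pKa + log([A⁻]/[HA]) = 3.24 + log(1.26/0.42)

pH = 3.72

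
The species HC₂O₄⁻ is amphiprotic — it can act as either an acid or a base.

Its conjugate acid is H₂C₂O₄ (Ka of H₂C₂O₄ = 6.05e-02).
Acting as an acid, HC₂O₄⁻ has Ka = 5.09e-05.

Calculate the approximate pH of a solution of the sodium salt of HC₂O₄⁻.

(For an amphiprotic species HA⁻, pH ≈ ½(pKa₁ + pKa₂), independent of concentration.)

pKa₁ = -log(6.05e-02) = 1.22; pKa₂ = -log(5.09e-05) = 4.29. For an amphiprotic species, pH ≈ ½(pKa₁ + pKa₂) = ½(1.22 + 4.29) = 2.76.

pH = 2.76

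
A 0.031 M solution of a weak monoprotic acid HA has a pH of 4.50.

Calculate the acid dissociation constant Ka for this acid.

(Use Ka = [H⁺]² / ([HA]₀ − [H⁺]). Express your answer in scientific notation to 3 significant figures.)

[H⁺] = 10^(−pH) = 10^(−4.50) = 3.162e-05 M. For HA ⇌ H⁺ + A⁻, Ka = [H⁺][A⁻]/[HA] = [H⁺]² / ([HA]₀ − [H⁺]) = (3.162e-05)² / (0.031 − 3.162e-05) = 3.23e-08.

K_a = 3.23e-08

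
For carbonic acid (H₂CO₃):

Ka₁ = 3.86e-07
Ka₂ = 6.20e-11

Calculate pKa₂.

pKa₂ = -log(Ka₂) = -log(6.20e-11) = 10.21.

pK_{a2} = 10.21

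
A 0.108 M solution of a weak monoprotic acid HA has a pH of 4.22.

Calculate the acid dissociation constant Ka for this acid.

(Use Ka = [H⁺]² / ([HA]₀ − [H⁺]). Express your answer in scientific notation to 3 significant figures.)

[H⁺] = 10^(−pH) = 10^(−4.22) = 6.026e-05 M. For HA ⇌ H⁺ + A⁻, Ka = [H⁺][A⁻]/[HA] = [H⁺]² / ([HA]₀ − [H⁺]) = (6.026e-05)² / (0.108 − 6.026e-05) = 3.36e-08.

K_a = 3.36e-08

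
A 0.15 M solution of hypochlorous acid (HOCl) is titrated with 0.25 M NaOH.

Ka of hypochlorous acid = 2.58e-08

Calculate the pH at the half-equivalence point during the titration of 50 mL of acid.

At half-equivalence [HA] = [A⁻], so Henderson-Hasselbalch gives pH = pKa = -log(2.58e-08) = 7.59.

pH = pKa = 7.59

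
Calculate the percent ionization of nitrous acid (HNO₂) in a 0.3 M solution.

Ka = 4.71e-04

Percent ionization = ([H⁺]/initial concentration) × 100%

Using Ka equilibrium: x² + Ka×x - Ka×C = 0. Solving: [H⁺] = 1.1654e-02. Percent = (1.1654e-02/0.3) × 100

Percent ionization = 3.88%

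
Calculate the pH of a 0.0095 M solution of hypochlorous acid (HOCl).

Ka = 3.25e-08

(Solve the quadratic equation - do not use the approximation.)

x² + Ka×x - Ka×C = 0. Using quadratic formula: [H⁺] = 1.7555e-05

pH = 4.76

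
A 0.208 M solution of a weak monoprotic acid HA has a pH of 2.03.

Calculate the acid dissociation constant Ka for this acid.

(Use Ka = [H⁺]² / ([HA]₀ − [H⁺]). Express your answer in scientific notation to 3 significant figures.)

[H⁺] = 10^(−pH) = 10^(−2.03) = 9.333e-03 M. For HA ⇌ H⁺ + A⁻, Ka = [H⁺][A⁻]/[HA] = [H⁺]² / ([HA]₀ − [H⁺]) = (9.333e-03)² / (0.208 − 9.333e-03) = 4.38e-04.

K_a = 4.38e-04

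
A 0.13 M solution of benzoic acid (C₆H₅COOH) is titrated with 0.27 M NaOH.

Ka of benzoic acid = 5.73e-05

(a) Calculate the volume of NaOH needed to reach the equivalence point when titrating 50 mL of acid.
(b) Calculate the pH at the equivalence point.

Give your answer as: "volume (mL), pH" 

moles acid = 0.13 × 50/1000 = 0.0065 mol; V_base = moles/0.27 × 1000 = 24.1 mL. At equivalence only the conjugate base is present: [A⁻] = 0.0065/0.074 = 8.7750e-02 M. Kb = Kw/Ka = 1.75e-10; [OH⁻] = √(Kb × [A⁻]) = 3.9133e-06; pOH = 5.41; pH = 14 - pOH = 8.59.

V = 24.1 mL, pH = 8.59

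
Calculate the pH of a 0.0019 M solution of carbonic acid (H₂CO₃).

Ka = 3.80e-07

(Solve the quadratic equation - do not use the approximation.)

x² + Ka×x - Ka×C = 0. Using quadratic formula: [H⁺] = 2.6681e-05

pH = 4.57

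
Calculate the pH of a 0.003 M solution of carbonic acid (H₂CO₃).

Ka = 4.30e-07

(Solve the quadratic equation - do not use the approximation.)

x² + Ka×x - Ka×C = 0. Using quadratic formula: [H⁺] = 3.5702e-05

pH = 4.45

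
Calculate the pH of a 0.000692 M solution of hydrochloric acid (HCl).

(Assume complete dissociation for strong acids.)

[H⁺] = 0.000692 M for strong acid. pH = -log[H⁺] = -log(0.000692)

pH = 3.16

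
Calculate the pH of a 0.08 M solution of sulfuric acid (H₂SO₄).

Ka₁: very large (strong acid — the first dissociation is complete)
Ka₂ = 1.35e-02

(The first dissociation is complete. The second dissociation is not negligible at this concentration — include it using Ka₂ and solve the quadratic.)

First dissociation is complete: [H⁺]₀ = [HSO₄⁻]₀ = C = 0.08 M. Second dissociation HSO₄⁻ ⇌ H⁺ + SO₄²⁻: let x = [SO₄²⁻]. Ka₂ = (C + x)·x / (C − x) = 1.35e-02 → x² + (C + Ka₂)·x − Ka₂·C = 0 → x² + 0.09350·x − 1.080e-03 = 0. x = (−0.09350 + √(0.09350² + 4 × 1.080e-03)) / 2 = 1.0395e-02 M. [H⁺] = C + x = 0.08 + 1.0395e-02 = 9.0395e-02 M. pH = -log(9.0395e-02) = 1.04.

pH = 1.04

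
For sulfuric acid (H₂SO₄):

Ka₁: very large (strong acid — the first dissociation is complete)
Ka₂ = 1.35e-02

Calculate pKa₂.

pKa₂ = -log(Ka₂) = -log(1.35e-02) = 1.87.

pK_{a2} = 1.87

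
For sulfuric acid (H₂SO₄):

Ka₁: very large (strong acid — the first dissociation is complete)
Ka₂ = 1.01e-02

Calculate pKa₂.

pKa₂ = -log(Ka₂) = -log(1.01e-02) = 2.00.

pK_{a2} = 2.00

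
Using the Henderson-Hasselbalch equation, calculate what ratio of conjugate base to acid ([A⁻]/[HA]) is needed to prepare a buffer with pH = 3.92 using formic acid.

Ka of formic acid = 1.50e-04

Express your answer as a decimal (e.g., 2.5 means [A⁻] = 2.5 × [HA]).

pKa = -log(1.50e-04) = 3.8239. pH = pKa + log([A⁻]/[HA]), so log([A⁻]/[HA]) = pH − pKa = 3.92 − 3.8239 = 0.0961. [A⁻]/[HA] = 10^(0.0961) = 1.25

[A⁻]/[HA] = 1.25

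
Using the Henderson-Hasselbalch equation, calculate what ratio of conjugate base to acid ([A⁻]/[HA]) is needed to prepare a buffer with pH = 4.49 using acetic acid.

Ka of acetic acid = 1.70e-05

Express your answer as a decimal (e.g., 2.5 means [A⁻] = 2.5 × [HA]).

pKa = -log(1.70e-05) = 4.7696. pH = pKa + log([A⁻]/[HA]), so log([A⁻]/[HA]) = pH − pKa = 4.49 − 4.7696 = -0.2796. [A⁻]/[HA] = 10^(-0.2796) = 0.525

[A⁻]/[HA] = 0.525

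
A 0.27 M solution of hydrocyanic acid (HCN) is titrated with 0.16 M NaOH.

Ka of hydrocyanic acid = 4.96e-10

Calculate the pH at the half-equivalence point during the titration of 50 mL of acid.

At half-equivalence [HA] = [A⁻], so Henderson-Hasselbalch gives pH = pKa = -log(4.96e-10) = 9.30.

pH = pKa = 9.30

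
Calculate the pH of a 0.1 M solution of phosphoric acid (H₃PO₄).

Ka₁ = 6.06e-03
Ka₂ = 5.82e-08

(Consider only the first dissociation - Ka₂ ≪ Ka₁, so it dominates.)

First dissociation dominates. From Ka₁ = [H⁺][HA⁻]/[H₂A], x² + Ka₁·x − Ka₁·C = 0 with C = 0.1 M and Ka₁ = 6.06e-03. Solving: [H⁺] = (−Ka₁ + √(Ka₁² + 4·Ka₁·C)) / 2 = 2.1773e-02 M. pH = -log(2.1773e-02) = 1.66.

pH = 1.66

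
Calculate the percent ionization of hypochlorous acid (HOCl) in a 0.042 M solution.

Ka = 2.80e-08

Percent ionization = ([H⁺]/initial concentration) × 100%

Using Ka equilibrium: x² + Ka×x - Ka×C = 0. Solving: [H⁺] = 3.4279e-05. Percent = (3.4279e-05/0.042) × 100

Percent ionization = 0.0816%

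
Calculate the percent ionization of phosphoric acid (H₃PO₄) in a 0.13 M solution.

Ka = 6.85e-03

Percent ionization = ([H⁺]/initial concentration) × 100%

Using Ka equilibrium: x² + Ka×x - Ka×C = 0. Solving: [H⁺] = 2.6612e-02. Percent = (2.6612e-02/0.13) × 100

Percent ionization = 20.5%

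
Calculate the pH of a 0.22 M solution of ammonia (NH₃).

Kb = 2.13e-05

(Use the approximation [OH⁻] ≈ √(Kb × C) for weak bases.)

[OH⁻] = √(Kb × C) = √(2.13e-05 × 0.22) = 2.1647e-03. pOH = 2.66, pH = 14 - pOH

pH = 11.34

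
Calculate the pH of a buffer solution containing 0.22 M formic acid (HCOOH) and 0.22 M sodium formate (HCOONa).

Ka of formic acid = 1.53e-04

pKa = -log(1.53e-04) = 3.82. pH = pKa + log([A⁻]/[HA]) = 3.82 + log(0.22/0.22)

pH = 3.82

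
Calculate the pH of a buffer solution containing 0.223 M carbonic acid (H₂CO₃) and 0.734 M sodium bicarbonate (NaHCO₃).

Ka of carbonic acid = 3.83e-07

pKa = -log(3.83e-07) = 6.42. pH = pKa + log([A⁻]/[HA]) = 6.42 + log(0.734/0.223)

pH = 6.93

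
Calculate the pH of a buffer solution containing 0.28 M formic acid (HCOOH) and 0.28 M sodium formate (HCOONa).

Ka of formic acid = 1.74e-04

pKa = -log(1.74e-04) = 3.76. pH = pKa + log([A⁻]/[HA]) = 3.76 + log(0.28/0.28)

pH = 3.76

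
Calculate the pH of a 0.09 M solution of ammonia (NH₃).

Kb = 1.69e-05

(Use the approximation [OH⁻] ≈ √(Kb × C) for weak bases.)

[OH⁻] = √(Kb × C) = √(1.69e-05 × 0.09) = 1.2333e-03. pOH = 2.91, pH = 14 - pOH

pH = 11.09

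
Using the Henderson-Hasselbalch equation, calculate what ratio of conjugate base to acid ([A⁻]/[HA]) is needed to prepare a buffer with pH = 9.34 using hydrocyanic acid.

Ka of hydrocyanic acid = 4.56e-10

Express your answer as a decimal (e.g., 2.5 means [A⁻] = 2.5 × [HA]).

pKa = -log(4.56e-10) = 9.3410. pH = pKa + log([A⁻]/[HA]), so log([A⁻]/[HA]) = pH − pKa = 9.34 − 9.3410 = -0.0010. [A⁻]/[HA] = 10^(-0.0010) = 0.998

[A⁻]/[HA] = 0.998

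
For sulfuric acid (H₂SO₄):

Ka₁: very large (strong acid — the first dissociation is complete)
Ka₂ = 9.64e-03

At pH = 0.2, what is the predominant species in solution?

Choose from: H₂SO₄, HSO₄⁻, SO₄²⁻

The first dissociation is complete, so H₂SO₄ itself is never the predominant species in water; pKa₂ = -log(9.64e-03) = 2.02. For a polyprotic acid the predominant species crosses at each pKa: below pKa_n the protonated form dominates, above it the deprotonated form does. At pH = 0.2, the predominant species is HSO₄⁻.

HSO₄⁻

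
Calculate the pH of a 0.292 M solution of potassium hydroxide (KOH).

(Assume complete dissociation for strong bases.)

[OH⁻] = 0.292 M for strong base. pOH = -log[OH⁻] = 0.53, pH = 14 - pOH

pH = 13.47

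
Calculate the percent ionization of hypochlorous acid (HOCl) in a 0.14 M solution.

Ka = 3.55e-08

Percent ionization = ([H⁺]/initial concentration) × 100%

Using Ka equilibrium: x² + Ka×x - Ka×C = 0. Solving: [H⁺] = 7.0480e-05. Percent = (7.0480e-05/0.14) × 100

Percent ionization = 0.0503%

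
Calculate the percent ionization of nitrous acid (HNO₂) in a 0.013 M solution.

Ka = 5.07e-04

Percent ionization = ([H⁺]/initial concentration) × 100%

Using Ka equilibrium: x² + Ka×x - Ka×C = 0. Solving: [H⁺] = 2.3263e-03. Percent = (2.3263e-03/0.013) × 100

Percent ionization = 17.9%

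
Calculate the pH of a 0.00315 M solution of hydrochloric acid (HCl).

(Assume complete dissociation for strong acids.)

[H⁺] = 0.00315 M for strong acid. pH = -log[H⁺] = -log(0.00315)

pH = 2.50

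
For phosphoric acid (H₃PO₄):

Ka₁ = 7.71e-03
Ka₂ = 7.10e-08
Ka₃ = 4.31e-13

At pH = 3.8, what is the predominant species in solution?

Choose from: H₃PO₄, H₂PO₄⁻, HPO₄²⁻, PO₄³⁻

pKa₁ = 2.11, pKa₂ = 7.15, pKa₃ = 12.37. For a polyprotic acid the predominant species crosses at each pKa: below pKa_n the protonated form dominates, above it the deprotonated form does. At pH = 3.8, the predominant species is H₂PO₄⁻.

H₂PO₄⁻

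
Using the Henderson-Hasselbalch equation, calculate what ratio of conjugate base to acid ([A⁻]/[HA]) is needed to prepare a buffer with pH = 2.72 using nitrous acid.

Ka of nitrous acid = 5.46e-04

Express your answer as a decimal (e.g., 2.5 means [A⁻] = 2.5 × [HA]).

pKa = -log(5.46e-04) = 3.2628. pH = pKa + log([A⁻]/[HA]), so log([A⁻]/[HA]) = pH − pKa = 2.72 − 3.2628 = -0.5428. [A⁻]/[HA] = 10^(-0.5428) = 0.287

[A⁻]/[HA] = 0.287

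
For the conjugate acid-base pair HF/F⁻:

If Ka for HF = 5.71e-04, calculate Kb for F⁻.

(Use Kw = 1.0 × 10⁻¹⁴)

For a conjugate pair Ka × Kb = Kw, so Kb = Kw/Ka = 1.0 × 10⁻¹⁴ / 5.71e-04 = 1.75e-11.

K_b = 1.75e-11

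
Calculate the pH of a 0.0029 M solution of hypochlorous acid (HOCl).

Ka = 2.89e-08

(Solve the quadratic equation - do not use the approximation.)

x² + Ka×x - Ka×C = 0. Using quadratic formula: [H⁺] = 9.1403e-06

pH = 5.04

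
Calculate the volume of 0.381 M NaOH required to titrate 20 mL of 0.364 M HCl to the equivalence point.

At equivalence: moles acid = moles base. moles HCl = 0.364 × 20/1000 = 0.00728 mol. V_base = moles / 0.381 × 1000 = 19.1 mL.

V_{base} = 19.1 mL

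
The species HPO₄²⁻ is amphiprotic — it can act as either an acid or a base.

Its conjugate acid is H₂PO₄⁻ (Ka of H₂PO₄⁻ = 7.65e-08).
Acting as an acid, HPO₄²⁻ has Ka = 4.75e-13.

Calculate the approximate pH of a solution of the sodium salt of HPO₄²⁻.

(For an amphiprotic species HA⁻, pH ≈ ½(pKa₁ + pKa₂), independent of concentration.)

pKa₁ = -log(7.65e-08) = 7.12; pKa₂ = -log(4.75e-13) = 12.32. For an amphiprotic species, pH ≈ ½(pKa₁ + pKa₂) = ½(7.12 + 12.32) = 9.72.

pH = 9.72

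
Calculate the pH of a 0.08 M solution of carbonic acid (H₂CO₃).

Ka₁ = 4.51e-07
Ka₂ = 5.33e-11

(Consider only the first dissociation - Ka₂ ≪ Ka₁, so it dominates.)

First dissociation dominates. From Ka₁ = [H⁺][HA⁻]/[H₂A], x² + Ka₁·x − Ka₁·C = 0 with C = 0.08 M and Ka₁ = 4.51e-07. Solving: [H⁺] = (−Ka₁ + √(Ka₁² + 4·Ka₁·C)) / 2 = 1.8972e-04 M. pH = -log(1.8972e-04) = 3.72.

pH = 3.72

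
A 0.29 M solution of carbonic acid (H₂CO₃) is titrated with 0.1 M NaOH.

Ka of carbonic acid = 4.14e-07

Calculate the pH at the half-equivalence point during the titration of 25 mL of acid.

At half-equivalence [HA] = [A⁻], so Henderson-Hasselbalch gives pH = pKa = -log(4.14e-07) = 6.38.

pH = pKa = 6.38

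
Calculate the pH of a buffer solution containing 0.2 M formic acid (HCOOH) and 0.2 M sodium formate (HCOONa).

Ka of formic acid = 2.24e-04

pKa = -log(2.24e-04) = 3.65. pH = pKa + log([A⁻]/[HA]) = 3.65 + log(0.2/0.2)

pH = 3.65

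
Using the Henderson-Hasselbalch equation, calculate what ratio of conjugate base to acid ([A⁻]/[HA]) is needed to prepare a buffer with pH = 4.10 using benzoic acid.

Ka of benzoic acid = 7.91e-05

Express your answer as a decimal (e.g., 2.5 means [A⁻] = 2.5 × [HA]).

pKa = -log(7.91e-05) = 4.1018. pH = pKa + log([A⁻]/[HA]), so log([A⁻]/[HA]) = pH − pKa = 4.10 − 4.1018 = -0.0018. [A⁻]/[HA] = 10^(-0.0018) = 0.996

[A⁻]/[HA] = 0.996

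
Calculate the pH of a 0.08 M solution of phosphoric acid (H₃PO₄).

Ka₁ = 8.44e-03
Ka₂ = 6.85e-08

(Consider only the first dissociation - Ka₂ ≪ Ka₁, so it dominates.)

First dissociation dominates. From Ka₁ = [H⁺][HA⁻]/[H₂A], x² + Ka₁·x − Ka₁·C = 0 with C = 0.08 M and Ka₁ = 8.44e-03. Solving: [H⁺] = (−Ka₁ + √(Ka₁² + 4·Ka₁·C)) / 2 = 2.2105e-02 M. pH = -log(2.2105e-02) = 1.66.

pH = 1.66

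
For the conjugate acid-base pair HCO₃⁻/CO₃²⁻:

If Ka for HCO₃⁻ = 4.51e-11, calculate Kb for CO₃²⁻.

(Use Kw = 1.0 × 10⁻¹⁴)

For a conjugate pair Ka × Kb = Kw, so Kb = Kw/Ka = 1.0 × 10⁻¹⁴ / 4.51e-11 = 2.22e-04.

K_b = 2.22e-04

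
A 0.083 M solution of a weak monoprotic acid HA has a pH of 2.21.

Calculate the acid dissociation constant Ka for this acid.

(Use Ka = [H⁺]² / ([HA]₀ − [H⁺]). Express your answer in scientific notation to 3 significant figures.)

[H⁺] = 10^(−pH) = 10^(−2.21) = 6.166e-03 M. For HA ⇌ H⁺ + A⁻, Ka = [H⁺][A⁻]/[HA] = [H⁺]² / ([HA]₀ − [H⁺]) = (6.166e-03)² / (0.083 − 6.166e-03) = 4.95e-04.

K_a = 4.95e-04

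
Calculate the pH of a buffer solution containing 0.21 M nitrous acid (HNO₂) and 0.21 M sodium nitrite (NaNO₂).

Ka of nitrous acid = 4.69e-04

pKa = -log(4.69e-04) = 3.33. pH = pKa + log([A⁻]/[HA]) = 3.33 + log(0.21/0.21)

pH = 3.33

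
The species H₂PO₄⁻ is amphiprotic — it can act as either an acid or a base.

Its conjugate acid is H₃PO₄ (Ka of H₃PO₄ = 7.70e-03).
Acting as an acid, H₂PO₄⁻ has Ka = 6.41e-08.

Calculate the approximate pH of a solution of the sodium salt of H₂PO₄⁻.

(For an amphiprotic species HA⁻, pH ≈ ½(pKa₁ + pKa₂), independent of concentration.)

pKa₁ = -log(7.70e-03) = 2.11; pKa₂ = -log(6.41e-08) = 7.19. For an amphiprotic species, pH ≈ ½(pKa₁ + pKa₂) = ½(2.11 + 7.19) = 4.65.

pH = 4.65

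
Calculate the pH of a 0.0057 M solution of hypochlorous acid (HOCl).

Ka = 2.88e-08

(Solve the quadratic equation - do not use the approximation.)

x² + Ka×x - Ka×C = 0. Using quadratic formula: [H⁺] = 1.2798e-05

pH = 4.89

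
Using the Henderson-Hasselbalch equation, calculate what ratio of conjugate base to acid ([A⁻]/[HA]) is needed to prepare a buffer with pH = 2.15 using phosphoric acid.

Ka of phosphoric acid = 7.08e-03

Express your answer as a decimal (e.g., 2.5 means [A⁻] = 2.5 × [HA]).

pKa = -log(7.08e-03) = 2.1500. pH = pKa + log([A⁻]/[HA]), so log([A⁻]/[HA]) = pH − pKa = 2.15 − 2.1500 = 0.0000. [A⁻]/[HA] = 10^(0.0000) = 1.00

[A⁻]/[HA] = 1.00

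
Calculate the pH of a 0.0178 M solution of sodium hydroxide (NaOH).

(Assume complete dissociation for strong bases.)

[OH⁻] = 0.0178 M for strong base. pOH = -log[OH⁻] = 1.75, pH = 14 - pOH

pH = 12.25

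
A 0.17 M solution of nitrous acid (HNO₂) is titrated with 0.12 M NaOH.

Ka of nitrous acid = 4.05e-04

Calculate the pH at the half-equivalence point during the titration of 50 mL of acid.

At half-equivalence [HA] = [A⁻], so Henderson-Hasselbalch gives pH = pKa = -log(4.05e-04) = 3.39.

pH = pKa = 3.39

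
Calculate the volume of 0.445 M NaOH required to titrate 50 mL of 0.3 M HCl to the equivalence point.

At equivalence: moles acid = moles base. moles HCl = 0.3 × 50/1000 = 0.015 mol. V_base = moles / 0.445 × 1000 = 33.7 mL.

V_{base} = 33.7 mL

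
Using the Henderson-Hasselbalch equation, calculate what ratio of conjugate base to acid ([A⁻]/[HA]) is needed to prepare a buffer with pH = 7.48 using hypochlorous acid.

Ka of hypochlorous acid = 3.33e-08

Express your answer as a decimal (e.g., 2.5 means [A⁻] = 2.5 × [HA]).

pKa = -log(3.33e-08) = 7.4776. pH = pKa + log([A⁻]/[HA]), so log([A⁻]/[HA]) = pH − pKa = 7.48 − 7.4776 = 0.0024. [A⁻]/[HA] = 10^(0.0024) = 1.01

[A⁻]/[HA] = 1.01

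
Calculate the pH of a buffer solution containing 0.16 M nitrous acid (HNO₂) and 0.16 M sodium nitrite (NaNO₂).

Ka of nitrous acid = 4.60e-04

pKa = -log(4.60e-04) = 3.34. pH = pKa + log([A⁻]/[HA]) = 3.34 + log(0.16/0.16)

pH = 3.34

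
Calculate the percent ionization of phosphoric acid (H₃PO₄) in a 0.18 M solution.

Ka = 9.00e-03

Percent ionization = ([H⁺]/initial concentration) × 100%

Using Ka equilibrium: x² + Ka×x - Ka×C = 0. Solving: [H⁺] = 3.6000e-02. Percent = (3.6000e-02/0.18) × 100

Percent ionization = 20%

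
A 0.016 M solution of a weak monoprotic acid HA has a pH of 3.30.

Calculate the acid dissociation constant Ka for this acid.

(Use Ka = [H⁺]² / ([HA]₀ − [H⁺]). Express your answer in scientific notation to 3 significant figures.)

[H⁺] = 10^(−pH) = 10^(−3.30) = 5.012e-04 M. For HA ⇌ H⁺ + A⁻, Ka = [H⁺][A⁻]/[HA] = [H⁺]² / ([HA]₀ − [H⁺]) = (5.012e-04)² / (0.016 − 5.012e-04) = 1.62e-05.

K_a = 1.62e-05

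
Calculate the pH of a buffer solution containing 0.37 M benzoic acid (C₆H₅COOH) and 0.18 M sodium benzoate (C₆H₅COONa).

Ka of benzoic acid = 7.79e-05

pKa = -log(7.79e-05) = 4.11. pH = pKa + log([A⁻]/[HA]) = 4.11 + log(0.18/0.37)

pH = 3.80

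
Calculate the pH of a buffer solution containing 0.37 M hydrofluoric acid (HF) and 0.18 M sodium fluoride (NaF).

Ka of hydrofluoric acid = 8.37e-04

pKa = -log(8.37e-04) = 3.08. pH = pKa + log([A⁻]/[HA]) = 3.08 + log(0.18/0.37)

pH = 2.76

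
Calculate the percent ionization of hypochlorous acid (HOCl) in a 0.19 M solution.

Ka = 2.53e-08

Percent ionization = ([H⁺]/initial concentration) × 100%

Using Ka equilibrium: x² + Ka×x - Ka×C = 0. Solving: [H⁺] = 6.9320e-05. Percent = (6.9320e-05/0.19) × 100

Percent ionization = 0.0365%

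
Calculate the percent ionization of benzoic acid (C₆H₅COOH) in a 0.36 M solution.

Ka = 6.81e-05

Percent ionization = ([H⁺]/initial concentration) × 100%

Using Ka equilibrium: x² + Ka×x - Ka×C = 0. Solving: [H⁺] = 4.9174e-03. Percent = (4.9174e-03/0.36) × 100

Percent ionization = 1.37%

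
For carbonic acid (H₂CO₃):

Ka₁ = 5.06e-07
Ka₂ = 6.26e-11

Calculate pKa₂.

pKa₂ = -log(Ka₂) = -log(6.26e-11) = 10.20.

pK_{a2} = 10.20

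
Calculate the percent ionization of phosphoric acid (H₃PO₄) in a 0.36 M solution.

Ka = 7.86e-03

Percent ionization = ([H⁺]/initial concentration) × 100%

Using Ka equilibrium: x² + Ka×x - Ka×C = 0. Solving: [H⁺] = 4.9409e-02. Percent = (4.9409e-02/0.36) × 100

Percent ionization = 13.7%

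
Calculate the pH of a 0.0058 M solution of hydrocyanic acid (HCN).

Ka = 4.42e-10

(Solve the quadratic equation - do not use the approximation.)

x² + Ka×x - Ka×C = 0. Using quadratic formula: [H⁺] = 1.6009e-06

pH = 5.80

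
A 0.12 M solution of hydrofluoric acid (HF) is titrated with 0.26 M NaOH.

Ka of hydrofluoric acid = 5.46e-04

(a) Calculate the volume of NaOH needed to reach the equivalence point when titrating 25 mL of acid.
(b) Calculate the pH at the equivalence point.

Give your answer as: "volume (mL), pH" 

moles acid = 0.12 × 25/1000 = 0.003 mol; V_base = moles/0.26 × 1000 = 11.5 mL. At equivalence only the conjugate base is present: [A⁻] = 0.003/0.037 = 8.2105e-02 M. Kb = Kw/Ka = 1.83e-11; [OH⁻] = √(Kb × [A⁻]) = 1.2263e-06; pOH = 5.91; pH = 14 - pOH = 8.09.

V = 11.5 mL, pH = 8.09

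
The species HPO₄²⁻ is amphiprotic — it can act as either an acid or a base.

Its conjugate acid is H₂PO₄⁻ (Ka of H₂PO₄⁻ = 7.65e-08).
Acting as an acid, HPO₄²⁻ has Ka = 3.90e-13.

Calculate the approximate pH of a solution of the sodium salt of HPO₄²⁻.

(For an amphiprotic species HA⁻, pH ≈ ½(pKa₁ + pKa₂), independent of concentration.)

pKa₁ = -log(7.65e-08) = 7.12; pKa₂ = -log(3.90e-13) = 12.41. For an amphiprotic species, pH ≈ ½(pKa₁ + pKa₂) = ½(7.12 + 12.41) = 9.76.

pH = 9.76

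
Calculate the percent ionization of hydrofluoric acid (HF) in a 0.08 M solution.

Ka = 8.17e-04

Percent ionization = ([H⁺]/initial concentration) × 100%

Using Ka equilibrium: x² + Ka×x - Ka×C = 0. Solving: [H⁺] = 7.6864e-03. Percent = (7.6864e-03/0.08) × 100

Percent ionization = 9.61%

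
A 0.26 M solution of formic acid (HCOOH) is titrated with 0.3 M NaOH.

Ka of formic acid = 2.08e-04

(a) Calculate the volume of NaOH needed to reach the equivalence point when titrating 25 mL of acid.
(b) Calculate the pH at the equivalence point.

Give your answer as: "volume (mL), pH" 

moles acid = 0.26 × 25/1000 = 0.0065 mol; V_base = moles/0.3 × 1000 = 21.7 mL. At equivalence only the conjugate base is present: [A⁻] = 0.0065/0.047 = 1.3929e-01 M. Kb = Kw/Ka = 4.81e-11; [OH⁻] = √(Kb × [A⁻]) = 2.5877e-06; pOH = 5.59; pH = 14 - pOH = 8.41.

V = 21.7 mL, pH = 8.41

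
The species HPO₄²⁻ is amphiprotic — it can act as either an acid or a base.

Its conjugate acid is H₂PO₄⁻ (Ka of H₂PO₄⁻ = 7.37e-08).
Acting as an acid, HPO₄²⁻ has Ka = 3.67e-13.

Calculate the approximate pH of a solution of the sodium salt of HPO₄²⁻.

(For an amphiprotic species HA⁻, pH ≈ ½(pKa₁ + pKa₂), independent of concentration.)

pKa₁ = -log(7.37e-08) = 7.13; pKa₂ = -log(3.67e-13) = 12.44. For an amphiprotic species, pH ≈ ½(pKa₁ + pKa₂) = ½(7.13 + 12.44) = 9.78.

pH = 9.78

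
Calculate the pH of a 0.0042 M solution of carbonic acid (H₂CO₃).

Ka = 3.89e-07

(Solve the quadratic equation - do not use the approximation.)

x² + Ka×x - Ka×C = 0. Using quadratic formula: [H⁺] = 4.0226e-05

pH = 4.40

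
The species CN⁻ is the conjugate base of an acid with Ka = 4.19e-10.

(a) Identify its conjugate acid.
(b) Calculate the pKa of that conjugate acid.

(a) The conjugate acid is formed by adding one H⁺ to CN⁻, giving HCN. (b) pKa = -log(Ka) = -log(4.19e-10) = 9.38.

Conjugate acid: HCN; pK_a = 9.38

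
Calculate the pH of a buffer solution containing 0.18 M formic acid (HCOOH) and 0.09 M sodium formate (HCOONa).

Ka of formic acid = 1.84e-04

pKa = -log(1.84e-04) = 3.74. pH = pKa + log([A⁻]/[HA]) = 3.74 + log(0.09/0.18)

pH = 3.43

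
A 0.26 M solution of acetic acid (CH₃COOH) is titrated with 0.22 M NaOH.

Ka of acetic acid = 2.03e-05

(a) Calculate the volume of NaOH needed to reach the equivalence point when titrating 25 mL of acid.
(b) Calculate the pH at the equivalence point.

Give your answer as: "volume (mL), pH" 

moles acid = 0.26 × 25/1000 = 0.0065 mol; V_base = moles/0.22 × 1000 = 29.5 mL. At equivalence only the conjugate base is present: [A⁻] = 0.0065/0.055 = 1.1917e-01 M. Kb = Kw/Ka = 4.93e-10; [OH⁻] = √(Kb × [A⁻]) = 7.6618e-06; pOH = 5.12; pH = 14 - pOH = 8.88.

V = 29.5 mL, pH = 8.88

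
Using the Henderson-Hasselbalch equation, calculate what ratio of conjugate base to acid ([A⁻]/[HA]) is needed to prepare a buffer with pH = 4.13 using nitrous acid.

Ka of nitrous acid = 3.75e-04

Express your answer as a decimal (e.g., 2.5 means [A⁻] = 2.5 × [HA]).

pKa = -log(3.75e-04) = 3.4260. pH = pKa + log([A⁻]/[HA]), so log([A⁻]/[HA]) = pH − pKa = 4.13 − 3.4260 = 0.7040. [A⁻]/[HA] = 10^(0.7040) = 5.06

[A⁻]/[HA] = 5.06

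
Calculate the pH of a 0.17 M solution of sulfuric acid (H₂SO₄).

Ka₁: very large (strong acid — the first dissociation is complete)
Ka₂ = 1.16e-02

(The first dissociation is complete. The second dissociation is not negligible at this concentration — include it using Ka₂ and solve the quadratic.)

First dissociation is complete: [H⁺]₀ = [HSO₄⁻]₀ = C = 0.17 M. Second dissociation HSO₄⁻ ⇌ H⁺ + SO₄²⁻: let x = [SO₄²⁻]. Ka₂ = (C + x)·x / (C − x) = 1.16e-02 → x² + (C + Ka₂)·x − Ka₂·C = 0 → x² + 0.18160·x − 1.972e-03 = 0. x = (−0.18160 + √(0.18160² + 4 × 1.972e-03)) / 2 = 1.0277e-02 M. [H⁺] = C + x = 0.17 + 1.0277e-02 = 1.8028e-01 M. pH = -log(1.8028e-01) = 0.74.

pH = 0.74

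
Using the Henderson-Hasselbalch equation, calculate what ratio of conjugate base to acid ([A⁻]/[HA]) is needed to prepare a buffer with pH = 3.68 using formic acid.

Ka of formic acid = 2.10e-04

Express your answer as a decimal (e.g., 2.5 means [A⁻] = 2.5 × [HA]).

pKa = -log(2.10e-04) = 3.6778. pH = pKa + log([A⁻]/[HA]), so log([A⁻]/[HA]) = pH − pKa = 3.68 − 3.6778 = 0.0022. [A⁻]/[HA] = 10^(0.0022) = 1.01

[A⁻]/[HA] = 1.01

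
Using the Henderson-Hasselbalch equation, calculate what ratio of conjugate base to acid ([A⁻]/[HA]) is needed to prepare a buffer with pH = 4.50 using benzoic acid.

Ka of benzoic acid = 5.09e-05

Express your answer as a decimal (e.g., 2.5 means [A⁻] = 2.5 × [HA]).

pKa = -log(5.09e-05) = 4.2933. pH = pKa + log([A⁻]/[HA]), so log([A⁻]/[HA]) = pH − pKa = 4.50 − 4.2933 = 0.2067. [A⁻]/[HA] = 10^(0.2067) = 1.61

[A⁻]/[HA] = 1.61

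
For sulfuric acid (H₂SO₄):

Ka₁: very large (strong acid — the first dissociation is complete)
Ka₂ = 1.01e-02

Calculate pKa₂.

pKa₂ = -log(Ka₂) = -log(1.01e-02) = 2.00.

pK_{a2} = 2.00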